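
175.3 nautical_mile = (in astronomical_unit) 2.17e-06. Check: 1 nautical_mile = 1852 m, so 175.3 nautical_mile = 175.3 * 1852 = 324655.6 m. 1 astronomical_unit = 1.4959787e+11 m, so 324655.6 m = 324655.6 / 1.4959787e+11 = 2.1701886e-06 astronomical_unit ≈ 2.17e-06 astronomical_unit (4 s.f.).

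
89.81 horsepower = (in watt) 1 horsepower = 745.69987 W, so 89.81 horsepower = 89.81 * 745.69987 = 66971.305 W. 66971.305 W = 66971.305 watt ≈ 6.697e+04 watt (4 s.f.). Final answer: 6.697e+04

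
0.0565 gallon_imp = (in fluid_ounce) 1 gallon_imp = 0.00454609 m^3, so 0.0565 gallon_imp = 0.0565 * 0.00454609 = 0.00025685409 m^3. 1 fluid_ounce = 2.957353e-05 m^3, so 0.00025685409 m^3 = 0.00025685409 / 2.957353e-05 = 8.6852699 fluid_ounce ≈ 8.685 fluid_ounce (4 s.f.). Final answer: 8.685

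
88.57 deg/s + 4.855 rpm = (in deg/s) 117.7. Check: 1 deg/s = 0.017453293 rad/s, so 88.57 deg/s = 88.57 * 0.017453293 = 1.5458381 rad/s. 1 rpm = 0.10471976 rad/s, so 4.855 rpm = 4.855 * 0.10471976 = 0.50841441 rad/s. Sum: 1.5458381 + 0.50841441 = 2.0542525 rad/s. 1 deg/s = 0.017453293 rad/s, so 2.0542525 rad/s = 2.0542525 / 0.017453293 = 117.7 deg/s.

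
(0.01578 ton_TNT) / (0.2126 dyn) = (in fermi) 3.106e+28. Check: 1 ton_TNT = 4.184e+09 J, so 0.01578 ton_TNT = 0.01578 * 4.184e+09 = 66023520 J. 1 dyn = 1e-05 N, so 0.2126 dyn = 0.2126 * 1e-05 = 2.126e-06 N. Combine: 66023520 J / 2.126e-06 N = 3.1055278e+13 m. 1 fermi = 1e-15 m, so 3.1055278e+13 m = 3.1055278e+13 / 1e-15 = 3.1055278e+28 fermi ≈ 3.106e+28 fermi (4 s.f.).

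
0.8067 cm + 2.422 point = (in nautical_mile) 4.817e-06. Check: 1 cm = 0.01 m, so 0.8067 cm = 0.8067 * 0.01 = 0.008067 m. 1 point = 0.00035277778 m, so 2.422 point = 2.422 * 0.00035277778 = 0.00085442778 m. Sum: 0.008067 + 0.00085442778 = 0.0089214278 m. 1 nautical_mile = 1852 m, so 0.0089214278 m = 0.0089214278 / 1852 = 4.8171856e-06 nautical_mile ≈ 4.817e-06 nautical_mile (4 s.f.).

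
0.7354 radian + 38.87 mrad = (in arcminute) 0.7354 radian = 0.7354 rad. 1 mrad = 0.001 rad, so 38.87 mrad = 38.87 * 0.001 = 0.03887 rad. Sum: 0.7354 + 0.03887 = 0.77427 rad. 1 arcminute = 0.00029088821 rad, so 0.77427 rad = 0.77427 / 0.00029088821 = 2661.7442 arcminute ≈ 2662 arcminute (4 s.f.). Final answer: 2662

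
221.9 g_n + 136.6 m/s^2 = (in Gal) 2.313e+05. Check: 1 g_n = 9.80665 m/s^2, so 221.9 g_n = 221.9 * 9.80665 = 2176.0956 m/s^2. 136.6 m/s^2 is already in m/s^2. Sum: 2176.0956 + 136.6 = 2312.6956 m/s^2. 1 Gal = 0.01 m/s^2, so 2312.6956 m/s^2 = 2312.6956 / 0.01 = 231269.56 Gal ≈ 2.313e+05 Gal (4 s.f.).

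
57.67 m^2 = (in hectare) 0.005767. Check: 1 hectare = 10000 m^2, so 57.67 m^2 = 57.67 / 10000 = 0.005767 hectare.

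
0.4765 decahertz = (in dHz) 1 decahertz = 10 Hz, so 0.4765 decahertz = 0.4765 * 10 = 4.765 Hz. 1 dHz = 0.1 Hz, so 4.765 Hz = 4.765 / 0.1 = 47.65 dHz. Final answer: 47.65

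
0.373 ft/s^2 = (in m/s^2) 1 ft/s^2 = 0.3048 m/s^2, so 0.373 ft/s^2 = 0.373 * 0.3048 = 0.1136904 m/s^2. Result: 0.1136904 m/s^2 ≈ 0.1137 m/s^2 (4 s.f.). Final answer: 0.1137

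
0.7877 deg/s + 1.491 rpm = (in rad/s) 0.1699. Check: 1 deg/s = 0.017453293 rad/s, so 0.7877 deg/s = 0.7877 * 0.017453293 = 0.013747959 rad/s. 1 rpm = 0.10471976 rad/s, so 1.491 rpm = 1.491 * 0.10471976 = 0.15613715 rad/s. Sum: 0.013747959 + 0.15613715 = 0.16988511 rad/s. Result: 0.16988511 rad/s ≈ 0.1699 rad/s (4 s.f.).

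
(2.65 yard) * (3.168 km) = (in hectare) 0.7677. Check: 1 yard = 0.9144 m, so 2.65 yard = 2.65 * 0.9144 = 2.42316 m. 1 km = 1000 m, so 3.168 km = 3.168 * 1000 = 3168 m. Combine: 2.42316 m * 3168 m = 7676.5709 m^2. 1 hectare = 10000 m^2, so 7676.5709 m^2 = 7676.5709 / 10000 = 0.76765709 hectare ≈ 0.7677 hectare (4 s.f.).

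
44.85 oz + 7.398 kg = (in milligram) 1 oz = 0.028349523 kg, so 44.85 oz = 44.85 * 0.028349523 = 1.2714761 kg. 7.398 kg is already in kg. Sum: 1.2714761 + 7.398 = 8.6694761 kg. 1 milligram = 1e-06 kg, so 8.6694761 kg = 8.6694761 / 1e-06 = 8669476.1 milligram ≈ 8.669e+06 milligram (4 s.f.). Final answer: 8.669e+06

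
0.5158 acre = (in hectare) 1 acre = 4046.8564 m^2, so 0.5158 acre = 0.5158 * 4046.8564 = 2087.3685 m^2. 1 hectare = 10000 m^2, so 2087.3685 m^2 = 2087.3685 / 10000 = 0.20873685 hectare ≈ 0.2087 hectare (4 s.f.). Final answer: 0.2087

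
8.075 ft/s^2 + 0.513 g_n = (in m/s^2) 1 ft/s^2 = 0.3048 m/s^2, so 8.075 ft/s^2 = 8.075 * 0.3048 = 2.46126 m/s^2. 1 g_n = 9.80665 m/s^2, so 0.513 g_n = 0.513 * 9.80665 = 5.0308114 m/s^2. Sum: 2.46126 + 5.0308114 = 7.4920714 m/s^2. Result: 7.4920714 m/s^2 ≈ 7.492 m/s^2 (4 s.f.). Final answer: 7.492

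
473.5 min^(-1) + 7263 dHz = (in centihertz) 7.342e+04. Check: 1 min^(-1) = 0.016666667 Hz, so 473.5 min^(-1) = 473.5 * 0.016666667 = 7.8916667 Hz. 1 dHz = 0.1 Hz, so 7263 dHz = 7263 * 0.1 = 726.3 Hz. Sum: 7.8916667 + 726.3 = 734.19167 Hz. 1 centihertz = 0.01 Hz, so 734.19167 Hz = 734.19167 / 0.01 = 73419.167 centihertz ≈ 7.342e+04 centihertz (4 s.f.).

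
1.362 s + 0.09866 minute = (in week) 1.204e-05. Check: 1.362 s is already in s. 1 minute = 60 s, so 0.09866 minute = 0.09866 * 60 = 5.9196 s. Sum: 1.362 + 5.9196 = 7.2816 s. 1 week = 604800 s, so 7.2816 s = 7.2816 / 604800 = 1.2039683e-05 week ≈ 1.204e-05 week (4 s.f.).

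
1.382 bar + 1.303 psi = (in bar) 1.472. Check: 1 bar = 100000 Pa, so 1.382 bar = 1.382 * 100000 = 138200 Pa. 1 psi = 6894.7573 Pa, so 1.303 psi = 1.303 * 6894.7573 = 8983.8688 Pa. Sum: 138200 + 8983.8688 = 147183.87 Pa. 1 bar = 100000 Pa, so 147183.87 Pa = 147183.87 / 100000 = 1.4718387 bar ≈ 1.472 bar (4 s.f.).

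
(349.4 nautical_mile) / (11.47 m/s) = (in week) 0.09328. Check: 1 nautical_mile = 1852 m, so 349.4 nautical_mile = 349.4 * 1852 = 647088.8 m. 11.47 m/s is already in m/s. Combine: 647088.8 m / 11.47 m/s = 56415.763 s. 1 week = 604800 s, so 56415.763 s = 56415.763 / 604800 = 0.093280031 week ≈ 0.09328 week (4 s.f.).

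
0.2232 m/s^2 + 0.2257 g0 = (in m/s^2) 2.437. Check: 0.2232 m/s^2 is already in m/s^2. 1 g0 = 9.80665 m/s^2, so 0.2257 g0 = 0.2257 * 9.80665 = 2.2133609 m/s^2. Sum: 0.2232 + 2.2133609 = 2.4365609 m/s^2. Result: 2.4365609 m/s^2 ≈ 2.437 m/s^2 (4 s.f.).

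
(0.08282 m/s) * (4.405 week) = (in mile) 137.1. Check: 0.08282 m/s is already in m/s. 1 week = 604800 s, so 4.405 week = 4.405 * 604800 = 2664144 s. Combine: 0.08282 m/s * 2664144 s = 220644.41 m. 1 mile = 1609.344 m, so 220644.41 m = 220644.41 / 1609.344 = 137.10208 mile ≈ 137.1 mile (4 s.f.).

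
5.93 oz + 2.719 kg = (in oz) 1 oz = 0.028349523 kg, so 5.93 oz = 5.93 * 0.028349523 = 0.16811267 kg. 2.719 kg is already in kg. Sum: 0.16811267 + 2.719 = 2.8871127 kg. 1 oz = 0.028349523 kg, so 2.8871127 kg = 2.8871127 / 0.028349523 = 101.8399 oz ≈ 101.8 oz (4 s.f.). Final answer: 101.8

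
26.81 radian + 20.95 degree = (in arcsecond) 5.605e+06. Check: 26.81 radian = 26.81 rad. 1 degree = 0.017453293 rad, so 20.95 degree = 20.95 * 0.017453293 = 0.36564648 rad. Sum: 26.81 + 0.36564648 = 27.175646 rad. 1 arcsecond = 4.8481368e-06 rad, so 27.175646 rad = 27.175646 / 4.8481368e-06 = 5605379.5 arcsecond ≈ 5.605e+06 arcsecond (4 s.f.).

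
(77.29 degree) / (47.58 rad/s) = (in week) 1 degree = 0.017453293 rad, so 77.29 degree = 77.29 * 0.017453293 = 1.348965 rad. 47.58 rad/s is already in rad/s. Combine: 1.348965 rad / 47.58 rad/s = 0.028351513 s. 1 week = 604800 s, so 0.028351513 s = 0.028351513 / 604800 = 4.6877501e-08 week ≈ 4.688e-08 week (4 s.f.). Final answer: 4.688e-08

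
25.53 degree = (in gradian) 1 degree = 0.017453293 rad, so 25.53 degree = 25.53 * 0.017453293 = 0.44558256 rad. 1 gradian = 0.015707963 rad, so 0.44558256 rad = 0.44558256 / 0.015707963 = 28.366667 gradian ≈ 28.37 gradian (4 s.f.). Final answer: 28.37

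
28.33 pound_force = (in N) 126. Check: 1 pound_force = 4.4482216 N, so 28.33 pound_force = 28.33 * 4.4482216 = 126.01812 N. Result: 126.01812 N ≈ 126 N (4 s.f.).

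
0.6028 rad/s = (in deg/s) 34.54. Check: 1 deg/s = 0.017453293 rad/s, so 0.6028 rad/s = 0.6028 / 0.017453293 = 34.537896 deg/s ≈ 34.54 deg/s (4 s.f.).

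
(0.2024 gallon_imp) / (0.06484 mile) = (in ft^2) 1 gallon_imp = 0.00454609 m^3, so 0.2024 gallon_imp = 0.2024 * 0.00454609 = 0.00092012862 m^3. 1 mile = 1609.344 m, so 0.06484 mile = 0.06484 * 1609.344 = 104.34986 m. Combine: 0.00092012862 m^3 / 104.34986 m = 8.8177269e-06 m^2. 1 ft^2 = 0.09290304 m^2, so 8.8177269e-06 m^2 = 8.8177269e-06 / 0.09290304 = 9.4913223e-05 ft^2 ≈ 9.491e-05 ft^2 (4 s.f.). Final answer: 9.491e-05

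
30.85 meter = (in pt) 30.85 meter = 30.85 m. 1 pt = 0.00035277778 m, so 30.85 m = 30.85 / 0.00035277778 = 87448.819 pt ≈ 8.745e+04 pt (4 s.f.). Final answer: 8.745e+04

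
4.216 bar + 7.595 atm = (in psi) 1 bar = 100000 Pa, so 4.216 bar = 4.216 * 100000 = 421600 Pa. 1 atm = 101325 Pa, so 7.595 atm = 7.595 * 101325 = 769563.38 Pa. Sum: 421600 + 769563.38 = 1191163.4 Pa. 1 psi = 6894.7573 Pa, so 1191163.4 Pa = 1191163.4 / 6894.7573 = 172.76364 psi ≈ 172.8 psi (4 s.f.). Final answer: 172.8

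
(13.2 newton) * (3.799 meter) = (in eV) 3.13e+20. Check: 13.2 newton = 13.2 N. 3.799 meter = 3.799 m. Combine: 13.2 N * 3.799 m = 50.1468 J. 1 eV = 1.6021766e-19 J, so 50.1468 J = 50.1468 / 1.6021766e-19 = 3.1299171e+20 eV ≈ 3.13e+20 eV (4 s.f.).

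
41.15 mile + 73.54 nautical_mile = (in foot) 6.641e+05. Check: 1 mile = 1609.344 m, so 41.15 mile = 41.15 * 1609.344 = 66224.506 m. 1 nautical_mile = 1852 m, so 73.54 nautical_mile = 73.54 * 1852 = 136196.08 m. Sum: 66224.506 + 136196.08 = 202420.59 m. 1 foot = 0.3048 m, so 202420.59 m = 202420.59 / 0.3048 = 664109.53 foot ≈ 6.641e+05 foot (4 s.f.).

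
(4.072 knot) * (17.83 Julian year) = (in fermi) 1 knot = 0.51444444 m/s, so 4.072 knot = 4.072 * 0.51444444 = 2.0948178 m/s. 1 Julian year = 31557600 s, so 17.83 Julian year = 17.83 * 31557600 = 5.6267201e+08 s. Combine: 2.0948178 m/s * 5.6267201e+08 s = 1.1786953e+09 m. 1 fermi = 1e-15 m, so 1.1786953e+09 m = 1.1786953e+09 / 1e-15 = 1.1786953e+24 fermi ≈ 1.179e+24 fermi (4 s.f.). Final answer: 1.179e+24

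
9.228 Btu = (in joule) 1 Btu = 1055.0559 J, so 9.228 Btu = 9.228 * 1055.0559 = 9736.0554 J. 9736.0554 J = 9736.0554 joule ≈ 9736 joule (4 s.f.). Final answer: 9736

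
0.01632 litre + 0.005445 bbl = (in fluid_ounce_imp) 31.04. Check: 1 litre = 0.001 m^3, so 0.01632 litre = 0.01632 * 0.001 = 1.632e-05 m^3. 1 bbl = 0.15898729 m^3, so 0.005445 bbl = 0.005445 * 0.15898729 = 0.00086568582 m^3. Sum: 1.632e-05 + 0.00086568582 = 0.00088200582 m^3. 1 fluid_ounce_imp = 2.8413063e-05 m^3, so 0.00088200582 m^3 = 0.00088200582 / 2.8413063e-05 = 31.042265 fluid_ounce_imp ≈ 31.04 fluid_ounce_imp (4 s.f.).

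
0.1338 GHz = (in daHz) 1 GHz = 1e+09 Hz, so 0.1338 GHz = 0.1338 * 1e+09 = 1.338e+08 Hz. 1 daHz = 10 Hz, so 1.338e+08 Hz = 1.338e+08 / 10 = 13380000 daHz ≈ 1.338e+07 daHz (4 s.f.). Final answer: 1.338e+07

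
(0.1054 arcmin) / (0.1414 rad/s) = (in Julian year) 6.871e-12. Check: 1 arcmin = 0.00029088821 rad, so 0.1054 arcmin = 0.1054 * 0.00029088821 = 3.0659617e-05 rad. 0.1414 rad/s is already in rad/s. Combine: 3.0659617e-05 rad / 0.1414 rad/s = 0.00021682898 s. 1 Julian year = 31557600 s, so 0.00021682898 s = 0.00021682898 / 31557600 = 6.8708956e-12 Julian year ≈ 6.871e-12 Julian year (4 s.f.).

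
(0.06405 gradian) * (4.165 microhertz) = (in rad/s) 1 gradian = 0.015707963 rad, so 0.06405 gradian = 0.06405 * 0.015707963 = 0.001006095 rad. 1 microhertz = 1e-06 Hz, so 4.165 microhertz = 4.165 * 1e-06 = 4.165e-06 Hz. Combine: 0.001006095 rad * 4.165e-06 Hz = 4.1903859e-09 rad/s. Result: 4.1903859e-09 rad/s ≈ 4.19e-09 rad/s (4 s.f.). Final answer: 4.19e-09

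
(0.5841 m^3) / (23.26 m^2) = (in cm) 2.511. Check: 0.5841 m^3 is already in m^3. 23.26 m^2 is already in m^2. Combine: 0.5841 m^3 / 23.26 m^2 = 0.02511178 m. 1 cm = 0.01 m, so 0.02511178 m = 0.02511178 / 0.01 = 2.511178 cm ≈ 2.511 cm (4 s.f.).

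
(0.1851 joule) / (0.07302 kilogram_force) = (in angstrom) 2.585e+09. Check: 0.1851 joule = 0.1851 J. 1 kilogram_force = 9.80665 N, so 0.07302 kilogram_force = 0.07302 * 9.80665 = 0.71608158 N. Combine: 0.1851 J / 0.71608158 N = 0.2584901 m. 1 angstrom = 1e-10 m, so 0.2584901 m = 0.2584901 / 1e-10 = 2.584901e+09 angstrom ≈ 2.585e+09 angstrom (4 s.f.).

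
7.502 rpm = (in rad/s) 0.7856. Check: 1 rpm = 0.10471976 rad/s, so 7.502 rpm = 7.502 * 0.10471976 = 0.7856076 rad/s. Result: 0.7856076 rad/s ≈ 0.7856 rad/s (4 s.f.).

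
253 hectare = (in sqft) 1 hectare = 10000 m^2, so 253 hectare = 253 * 10000 = 2530000 m^2. 1 sqft = 0.09290304 m^2, so 2530000 m^2 = 2530000 / 0.09290304 = 27232693 sqft ≈ 2.723e+07 sqft (4 s.f.). Final answer: 2.723e+07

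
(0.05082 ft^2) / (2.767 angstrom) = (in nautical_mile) 9213. Check: 1 ft^2 = 0.09290304 m^2, so 0.05082 ft^2 = 0.05082 * 0.09290304 = 0.0047213325 m^2. 1 angstrom = 1e-10 m, so 2.767 angstrom = 2.767 * 1e-10 = 2.767e-10 m. Combine: 0.0047213325 m^2 / 2.767e-10 m = 17063001 m. 1 nautical_mile = 1852 m, so 17063001 m = 17063001 / 1852 = 9213.2837 nautical_mile ≈ 9213 nautical_mile (4 s.f.).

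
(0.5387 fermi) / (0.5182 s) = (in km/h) 3.742e-15. Check: 1 fermi = 1e-15 m, so 0.5387 fermi = 0.5387 * 1e-15 = 5.387e-16 m. 0.5182 s is already in s. Combine: 5.387e-16 m / 0.5182 s = 1.03956e-15 m/s. 1 km/h = 0.27777778 m/s, so 1.03956e-15 m/s = 1.03956e-15 / 0.27777778 = 3.7424161e-15 km/h ≈ 3.742e-15 km/h (4 s.f.).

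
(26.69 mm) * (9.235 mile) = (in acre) 0.09802. Check: 1 mm = 0.001 m, so 26.69 mm = 26.69 * 0.001 = 0.02669 m. 1 mile = 1609.344 m, so 9.235 mile = 9.235 * 1609.344 = 14862.292 m. Combine: 0.02669 m * 14862.292 m = 396.67457 m^2. 1 acre = 4046.8564 m^2, so 396.67457 m^2 = 396.67457 / 4046.8564 = 0.098020421 acre ≈ 0.09802 acre (4 s.f.).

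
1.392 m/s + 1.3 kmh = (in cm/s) 1.392 m/s is already in m/s. 1 kmh = 0.27777778 m/s, so 1.3 kmh = 1.3 * 0.27777778 = 0.36111111 m/s. Sum: 1.392 + 0.36111111 = 1.7531111 m/s. 1 cm/s = 0.01 m/s, so 1.7531111 m/s = 1.7531111 / 0.01 = 175.31111 cm/s ≈ 175.3 cm/s (4 s.f.). Final answer: 175.3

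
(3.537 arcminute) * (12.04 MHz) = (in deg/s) 1 arcminute = 0.00029088821 rad, so 3.537 arcminute = 3.537 * 0.00029088821 = 0.0010288716 rad. 1 MHz = 1000000 Hz, so 12.04 MHz = 12.04 * 1000000 = 12040000 Hz. Combine: 0.0010288716 rad * 12040000 Hz = 12387.614 rad/s. 1 deg/s = 0.017453293 rad/s, so 12387.614 rad/s = 12387.614 / 0.017453293 = 709758 deg/s ≈ 7.098e+05 deg/s (4 s.f.). Final answer: 7.098e+05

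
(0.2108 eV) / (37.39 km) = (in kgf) 9.211e-26. Check: 1 eV = 1.6021766e-19 J, so 0.2108 eV = 0.2108 * 1.6021766e-19 = 3.3773883e-20 J. 1 km = 1000 m, so 37.39 km = 37.39 * 1000 = 37390 m. Combine: 3.3773883e-20 J / 37390 m = 9.0328653e-25 N. 1 kgf = 9.80665 N, so 9.0328653e-25 N = 9.0328653e-25 / 9.80665 = 9.2109592e-26 kgf ≈ 9.211e-26 kgf (4 s.f.).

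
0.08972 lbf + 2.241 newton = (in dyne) 2.64e+05. Check: 1 lbf = 4.4482216 N, so 0.08972 lbf = 0.08972 * 4.4482216 = 0.39909444 N. 2.241 newton = 2.241 N. Sum: 0.39909444 + 2.241 = 2.6400944 N. 1 dyne = 1e-05 N, so 2.6400944 N = 2.6400944 / 1e-05 = 264009.44 dyne ≈ 2.64e+05 dyne (4 s.f.).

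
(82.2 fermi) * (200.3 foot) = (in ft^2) 1 fermi = 1e-15 m, so 82.2 fermi = 82.2 * 1e-15 = 8.22e-14 m. 1 foot = 0.3048 m, so 200.3 foot = 200.3 * 0.3048 = 61.05144 m. Combine: 8.22e-14 m * 61.05144 m = 5.0184284e-12 m^2. 1 ft^2 = 0.09290304 m^2, so 5.0184284e-12 m^2 = 5.0184284e-12 / 0.09290304 = 5.4017913e-11 ft^2 ≈ 5.402e-11 ft^2 (4 s.f.). Final answer: 5.402e-11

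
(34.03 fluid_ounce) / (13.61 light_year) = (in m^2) 1 fluid_ounce = 2.957353e-05 m^3, so 34.03 fluid_ounce = 34.03 * 2.957353e-05 = 0.0010063872 m^3. 1 light_year = 9.4607305e+15 m, so 13.61 light_year = 13.61 * 9.4607305e+15 = 1.2876054e+17 m. Combine: 0.0010063872 m^3 / 1.2876054e+17 m = 7.8159597e-21 m^2. Result: 7.8159597e-21 m^2 ≈ 7.816e-21 m^2 (4 s.f.). Final answer: 7.816e-21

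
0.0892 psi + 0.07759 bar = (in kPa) 8.374. Check: 1 psi = 6894.7573 Pa, so 0.0892 psi = 0.0892 * 6894.7573 = 615.01235 Pa. 1 bar = 100000 Pa, so 0.07759 bar = 0.07759 * 100000 = 7759 Pa. Sum: 615.01235 + 7759 = 8374.0124 Pa. 1 kPa = 1000 Pa, so 8374.0124 Pa = 8374.0124 / 1000 = 8.3740124 kPa ≈ 8.374 kPa (4 s.f.).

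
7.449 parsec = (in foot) 7.541e+17. Check: 1 parsec = 3.0856776e+16 m, so 7.449 parsec = 7.449 * 3.0856776e+16 = 2.2985212e+17 m. 1 foot = 0.3048 m, so 2.2985212e+17 m = 2.2985212e+17 / 0.3048 = 7.5410802e+17 foot ≈ 7.541e+17 foot (4 s.f.).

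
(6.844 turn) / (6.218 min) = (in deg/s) 1 turn = 6.2831853 rad, so 6.844 turn = 6.844 * 6.2831853 = 43.00212 rad. 1 min = 60 s, so 6.218 min = 6.218 * 60 = 373.08 s. Combine: 43.00212 rad / 373.08 s = 0.11526246 rad/s. 1 deg/s = 0.017453293 rad/s, so 0.11526246 rad/s = 0.11526246 / 0.017453293 = 6.6040528 deg/s ≈ 6.604 deg/s (4 s.f.). Final answer: 6.604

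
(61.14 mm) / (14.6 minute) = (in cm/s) 0.006979. Check: 1 mm = 0.001 m, so 61.14 mm = 61.14 * 0.001 = 0.06114 m. 1 minute = 60 s, so 14.6 minute = 14.6 * 60 = 876 s. Combine: 0.06114 m / 876 s = 6.9794521e-05 m/s. 1 cm/s = 0.01 m/s, so 6.9794521e-05 m/s = 6.9794521e-05 / 0.01 = 0.0069794521 cm/s ≈ 0.006979 cm/s (4 s.f.).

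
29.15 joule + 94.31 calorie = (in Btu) 0.4016. Check: 29.15 joule = 29.15 J. 1 calorie = 4.184 J, so 94.31 calorie = 94.31 * 4.184 = 394.59304 J. Sum: 29.15 + 394.59304 = 423.74304 J. 1 Btu = 1055.0559 J, so 423.74304 J = 423.74304 / 1055.0559 = 0.40163091 Btu ≈ 0.4016 Btu (4 s.f.).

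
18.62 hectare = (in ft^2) 1 hectare = 10000 m^2, so 18.62 hectare = 18.62 * 10000 = 186200 m^2. 1 ft^2 = 0.09290304 m^2, so 186200 m^2 = 186200 / 0.09290304 = 2004240.1 ft^2 ≈ 2.004e+06 ft^2 (4 s.f.). Final answer: 2.004e+06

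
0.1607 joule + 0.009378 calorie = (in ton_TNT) 0.1607 joule = 0.1607 J. 1 calorie = 4.184 J, so 0.009378 calorie = 0.009378 * 4.184 = 0.039237552 J. Sum: 0.1607 + 0.039237552 = 0.19993755 J. 1 ton_TNT = 4.184e+09 J, so 0.19993755 J = 0.19993755 / 4.184e+09 = 4.7786222e-11 ton_TNT ≈ 4.779e-11 ton_TNT (4 s.f.). Final answer: 4.779e-11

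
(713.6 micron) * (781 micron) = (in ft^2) 1 micron = 1e-06 m, so 713.6 micron = 713.6 * 1e-06 = 0.0007136 m. 1 micron = 1e-06 m, so 781 micron = 781 * 1e-06 = 0.000781 m. Combine: 0.0007136 m * 0.000781 m = 5.573216e-07 m^2. 1 ft^2 = 0.09290304 m^2, so 5.573216e-07 m^2 = 5.573216e-07 / 0.09290304 = 5.9989598e-06 ft^2 ≈ 5.999e-06 ft^2 (4 s.f.). Final answer: 5.999e-06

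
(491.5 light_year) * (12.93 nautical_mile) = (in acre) 1 light_year = 9.4607305e+15 m, so 491.5 light_year = 491.5 * 9.4607305e+15 = 4.649949e+18 m. 1 nautical_mile = 1852 m, so 12.93 nautical_mile = 12.93 * 1852 = 23946.36 m. Combine: 4.649949e+18 m * 23946.36 m = 1.1134935e+23 m^2. 1 acre = 4046.8564 m^2, so 1.1134935e+23 m^2 = 1.1134935e+23 / 4046.8564 = 2.7515024e+19 acre ≈ 2.752e+19 acre (4 s.f.). Final answer: 2.752e+19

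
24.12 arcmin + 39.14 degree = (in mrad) 1 arcmin = 0.00029088821 rad, so 24.12 arcmin = 24.12 * 0.00029088821 = 0.0070162236 rad. 1 degree = 0.017453293 rad, so 39.14 degree = 39.14 * 0.017453293 = 0.68312187 rad. Sum: 0.0070162236 + 0.68312187 = 0.69013809 rad. 1 mrad = 0.001 rad, so 0.69013809 rad = 0.69013809 / 0.001 = 690.13809 mrad ≈ 690.1 mrad (4 s.f.). Final answer: 690.1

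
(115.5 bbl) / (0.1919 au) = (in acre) 1 bbl = 0.15898729 m^3, so 115.5 bbl = 115.5 * 0.15898729 = 18.363033 m^3. 1 au = 1.4959787e+11 m, so 0.1919 au = 0.1919 * 1.4959787e+11 = 2.8707831e+10 m. Combine: 18.363033 m^3 / 2.8707831e+10 m = 6.3965238e-10 m^2. 1 acre = 4046.8564 m^2, so 6.3965238e-10 m^2 = 6.3965238e-10 / 4046.8564 = 1.5806154e-13 acre ≈ 1.581e-13 acre (4 s.f.). Final answer: 1.581e-13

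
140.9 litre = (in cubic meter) 0.1409. Check: 1 litre = 0.001 m^3, so 140.9 litre = 140.9 * 0.001 = 0.1409 m^3. 0.1409 m^3 = 0.1409 cubic meter.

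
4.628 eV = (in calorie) 1.772e-19. Check: 1 eV = 1.6021766e-19 J, so 4.628 eV = 4.628 * 1.6021766e-19 = 7.4148735e-19 J. 1 calorie = 4.184 J, so 7.4148735e-19 J = 7.4148735e-19 / 4.184 = 1.7721973e-19 calorie ≈ 1.772e-19 calorie (4 s.f.).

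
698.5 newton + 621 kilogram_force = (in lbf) 698.5 newton = 698.5 N. 1 kilogram_force = 9.80665 N, so 621 kilogram_force = 621 * 9.80665 = 6089.9297 N. Sum: 698.5 + 6089.9297 = 6788.4297 N. 1 lbf = 4.4482216 N, so 6788.4297 N = 6788.4297 / 4.4482216 = 1526.0997 lbf ≈ 1526 lbf (4 s.f.). Final answer: 1526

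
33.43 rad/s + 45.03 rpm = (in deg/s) 33.43 rad/s is already in rad/s. 1 rpm = 0.10471976 rad/s, so 45.03 rpm = 45.03 * 0.10471976 = 4.7155306 rad/s. Sum: 33.43 + 4.7155306 = 38.145531 rad/s. 1 deg/s = 0.017453293 rad/s, so 38.145531 rad/s = 38.145531 / 0.017453293 = 2185.5779 deg/s ≈ 2186 deg/s (4 s.f.). Final answer: 2186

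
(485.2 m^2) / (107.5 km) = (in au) 485.2 m^2 is already in m^2. 1 km = 1000 m, so 107.5 km = 107.5 * 1000 = 107500 m. Combine: 485.2 m^2 / 107500 m = 0.0045134884 m. 1 au = 1.4959787e+11 m, so 0.0045134884 m = 0.0045134884 / 1.4959787e+11 = 3.0170806e-14 au ≈ 3.017e-14 au (4 s.f.). Final answer: 3.017e-14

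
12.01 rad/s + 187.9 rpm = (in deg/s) 12.01 rad/s is already in rad/s. 1 rpm = 0.10471976 rad/s, so 187.9 rpm = 187.9 * 0.10471976 = 19.676842 rad/s. Sum: 12.01 + 19.676842 = 31.686842 rad/s. 1 deg/s = 0.017453293 rad/s, so 31.686842 rad/s = 31.686842 / 0.017453293 = 1815.5223 deg/s ≈ 1816 deg/s (4 s.f.). Final answer: 1816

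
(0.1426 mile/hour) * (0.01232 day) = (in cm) 1 mile/hour = 0.44704 m/s, so 0.1426 mile/hour = 0.1426 * 0.44704 = 0.063747904 m/s. 1 day = 86400 s, so 0.01232 day = 0.01232 * 86400 = 1064.448 s. Combine: 0.063747904 m/s * 1064.448 s = 67.856329 m. 1 cm = 0.01 m, so 67.856329 m = 67.856329 / 0.01 = 6785.6329 cm ≈ 6786 cm (4 s.f.). Final answer: 6786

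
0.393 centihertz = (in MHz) 3.93e-09. Check: 1 centihertz = 0.01 Hz, so 0.393 centihertz = 0.393 * 0.01 = 0.00393 Hz. 1 MHz = 1000000 Hz, so 0.00393 Hz = 0.00393 / 1000000 = 3.93e-09 MHz.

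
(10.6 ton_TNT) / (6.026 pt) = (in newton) 2.086e+13. Check: 1 ton_TNT = 4.184e+09 J, so 10.6 ton_TNT = 10.6 * 4.184e+09 = 4.43504e+10 J. 1 pt = 0.00035277778 m, so 6.026 pt = 6.026 * 0.00035277778 = 0.0021258389 m. Combine: 4.43504e+10 J / 0.0021258389 m = 2.0862541e+13 N. 2.0862541e+13 N = 2.0862541e+13 newton ≈ 2.086e+13 newton (4 s.f.).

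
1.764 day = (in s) 1 day = 86400 s, so 1.764 day = 1.764 * 86400 = 152409.6 s. Result: 152409.6 s ≈ 1.524e+05 s (4 s.f.). Final answer: 1.524e+05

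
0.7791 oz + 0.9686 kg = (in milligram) 1 oz = 0.028349523 kg, so 0.7791 oz = 0.7791 * 0.028349523 = 0.022087113 kg. 0.9686 kg is already in kg. Sum: 0.022087113 + 0.9686 = 0.99068711 kg. 1 milligram = 1e-06 kg, so 0.99068711 kg = 0.99068711 / 1e-06 = 990687.11 milligram ≈ 9.907e+05 milligram (4 s.f.). Final answer: 9.907e+05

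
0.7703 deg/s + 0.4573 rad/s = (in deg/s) 1 deg/s = 0.017453293 rad/s, so 0.7703 deg/s = 0.7703 * 0.017453293 = 0.013444271 rad/s. 0.4573 rad/s is already in rad/s. Sum: 0.013444271 + 0.4573 = 0.47074427 rad/s. 1 deg/s = 0.017453293 rad/s, so 0.47074427 rad/s = 0.47074427 / 0.017453293 = 26.97166 deg/s ≈ 26.97 deg/s (4 s.f.). Final answer: 26.97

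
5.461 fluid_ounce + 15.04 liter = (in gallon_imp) 1 fluid_ounce = 2.957353e-05 m^3, so 5.461 fluid_ounce = 5.461 * 2.957353e-05 = 0.00016150104 m^3. 1 liter = 0.001 m^3, so 15.04 liter = 15.04 * 0.001 = 0.01504 m^3. Sum: 0.00016150104 + 0.01504 = 0.015201501 m^3. 1 gallon_imp = 0.00454609 m^3, so 0.015201501 m^3 = 0.015201501 / 0.00454609 = 3.3438628 gallon_imp ≈ 3.344 gallon_imp (4 s.f.). Final answer: 3.344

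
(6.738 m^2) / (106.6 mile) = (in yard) 6.738 m^2 is already in m^2. 1 mile = 1609.344 m, so 106.6 mile = 106.6 * 1609.344 = 171556.07 m. Combine: 6.738 m^2 / 171556.07 m = 3.9275789e-05 m. 1 yard = 0.9144 m, so 3.9275789e-05 m = 3.9275789e-05 / 0.9144 = 4.2952525e-05 yard ≈ 4.295e-05 yard (4 s.f.). Final answer: 4.295e-05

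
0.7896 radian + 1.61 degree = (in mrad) 0.7896 radian = 0.7896 rad. 1 degree = 0.017453293 rad, so 1.61 degree = 1.61 * 0.017453293 = 0.028099801 rad. Sum: 0.7896 + 0.028099801 = 0.8176998 rad. 1 mrad = 0.001 rad, so 0.8176998 rad = 0.8176998 / 0.001 = 817.6998 mrad ≈ 817.7 mrad (4 s.f.). Final answer: 817.7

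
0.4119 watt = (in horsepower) 0.0005524. Check: 0.4119 watt = 0.4119 W. 1 horsepower = 745.69987 W, so 0.4119 W = 0.4119 / 745.69987 = 0.000552367 horsepower ≈ 0.0005524 horsepower (4 s.f.).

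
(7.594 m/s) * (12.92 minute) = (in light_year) 7.594 m/s is already in m/s. 1 minute = 60 s, so 12.92 minute = 12.92 * 60 = 775.2 s. Combine: 7.594 m/s * 775.2 s = 5886.8688 m. 1 light_year = 9.4607305e+15 m, so 5886.8688 m = 5886.8688 / 9.4607305e+15 = 6.2224252e-13 light_year ≈ 6.222e-13 light_year (4 s.f.). Final answer: 6.222e-13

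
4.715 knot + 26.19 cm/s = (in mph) 6.012. Check: 1 knot = 0.51444444 m/s, so 4.715 knot = 4.715 * 0.51444444 = 2.4256056 m/s. 1 cm/s = 0.01 m/s, so 26.19 cm/s = 26.19 * 0.01 = 0.2619 m/s. Sum: 2.4256056 + 0.2619 = 2.6875056 m/s. 1 mph = 0.44704 m/s, so 2.6875056 m/s = 2.6875056 / 0.44704 = 6.0117787 mph ≈ 6.012 mph (4 s.f.).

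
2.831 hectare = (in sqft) 3.047e+05. Check: 1 hectare = 10000 m^2, so 2.831 hectare = 2.831 * 10000 = 28310 m^2. 1 sqft = 0.09290304 m^2, so 28310 m^2 = 28310 / 0.09290304 = 304726.3 sqft ≈ 3.047e+05 sqft (4 s.f.).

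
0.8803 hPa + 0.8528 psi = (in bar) 0.05968. Check: 1 hPa = 100 Pa, so 0.8803 hPa = 0.8803 * 100 = 88.03 Pa. 1 psi = 6894.7573 Pa, so 0.8528 psi = 0.8528 * 6894.7573 = 5879.849 Pa. Sum: 88.03 + 5879.849 = 5967.879 Pa. 1 bar = 100000 Pa, so 5967.879 Pa = 5967.879 / 100000 = 0.05967879 bar ≈ 0.05968 bar (4 s.f.).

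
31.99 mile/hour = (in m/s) 14.3. Check: 1 mile/hour = 0.44704 m/s, so 31.99 mile/hour = 31.99 * 0.44704 = 14.30081 m/s. Result: 14.30081 m/s ≈ 14.3 m/s (4 s.f.).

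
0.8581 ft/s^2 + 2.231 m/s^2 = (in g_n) 1 ft/s^2 = 0.3048 m/s^2, so 0.8581 ft/s^2 = 0.8581 * 0.3048 = 0.26154888 m/s^2. 2.231 m/s^2 is already in m/s^2. Sum: 0.26154888 + 2.231 = 2.4925489 m/s^2. 1 g_n = 9.80665 m/s^2, so 2.4925489 m/s^2 = 2.4925489 / 9.80665 = 0.25416925 g_n ≈ 0.2542 g_n (4 s.f.). Final answer: 0.2542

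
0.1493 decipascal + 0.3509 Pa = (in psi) 1 decipascal = 0.1 Pa, so 0.1493 decipascal = 0.1493 * 0.1 = 0.01493 Pa. 0.3509 Pa is already in Pa. Sum: 0.01493 + 0.3509 = 0.36583 Pa. 1 psi = 6894.7573 Pa, so 0.36583 Pa = 0.36583 / 6894.7573 = 5.3059156e-05 psi ≈ 5.306e-05 psi (4 s.f.). Final answer: 5.306e-05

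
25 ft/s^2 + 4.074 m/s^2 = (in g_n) 1.192. Check: 1 ft/s^2 = 0.3048 m/s^2, so 25 ft/s^2 = 25 * 0.3048 = 7.62 m/s^2. 4.074 m/s^2 is already in m/s^2. Sum: 7.62 + 4.074 = 11.694 m/s^2. 1 g_n = 9.80665 m/s^2, so 11.694 m/s^2 = 11.694 / 9.80665 = 1.1924561 g_n ≈ 1.192 g_n (4 s.f.).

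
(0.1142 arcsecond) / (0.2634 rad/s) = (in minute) 3.503e-08. Check: 1 arcsecond = 4.8481368e-06 rad, so 0.1142 arcsecond = 0.1142 * 4.8481368e-06 = 5.5365722e-07 rad. 0.2634 rad/s is already in rad/s. Combine: 5.5365722e-07 rad / 0.2634 rad/s = 2.1019636e-06 s. 1 minute = 60 s, so 2.1019636e-06 s = 2.1019636e-06 / 60 = 3.5032727e-08 minute ≈ 3.503e-08 minute (4 s.f.).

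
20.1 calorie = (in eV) 1 calorie = 4.184 J, so 20.1 calorie = 20.1 * 4.184 = 84.0984 J. 1 eV = 1.6021766e-19 J, so 84.0984 J = 84.0984 / 1.6021766e-19 = 5.2490093e+20 eV ≈ 5.249e+20 eV (4 s.f.). Final answer: 5.249e+20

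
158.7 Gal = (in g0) 0.1618. Check: 1 Gal = 0.01 m/s^2, so 158.7 Gal = 158.7 * 0.01 = 1.587 m/s^2. 1 g0 = 9.80665 m/s^2, so 1.587 m/s^2 = 1.587 / 9.80665 = 0.16182896 g0 ≈ 0.1618 g0 (4 s.f.).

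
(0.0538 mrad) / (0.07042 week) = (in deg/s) 1 mrad = 0.001 rad, so 0.0538 mrad = 0.0538 * 0.001 = 5.38e-05 rad. 1 week = 604800 s, so 0.07042 week = 0.07042 * 604800 = 42590.016 s. Combine: 5.38e-05 rad / 42590.016 s = 1.2632069e-09 rad/s. 1 deg/s = 0.017453293 rad/s, so 1.2632069e-09 rad/s = 1.2632069e-09 / 0.017453293 = 7.2376421e-08 deg/s ≈ 7.238e-08 deg/s (4 s.f.). Final answer: 7.238e-08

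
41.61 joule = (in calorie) 9.945. Check: 41.61 joule = 41.61 J. 1 calorie = 4.184 J, so 41.61 J = 41.61 / 4.184 = 9.9450287 calorie ≈ 9.945 calorie (4 s.f.).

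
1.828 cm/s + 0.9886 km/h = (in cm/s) 1 cm/s = 0.01 m/s, so 1.828 cm/s = 1.828 * 0.01 = 0.01828 m/s. 1 km/h = 0.27777778 m/s, so 0.9886 km/h = 0.9886 * 0.27777778 = 0.27461111 m/s. Sum: 0.01828 + 0.27461111 = 0.29289111 m/s. 1 cm/s = 0.01 m/s, so 0.29289111 m/s = 0.29289111 / 0.01 = 29.289111 cm/s ≈ 29.29 cm/s (4 s.f.). Final answer: 29.29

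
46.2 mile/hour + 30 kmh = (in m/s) 28.99. Check: 1 mile/hour = 0.44704 m/s, so 46.2 mile/hour = 46.2 * 0.44704 = 20.653248 m/s. 1 kmh = 0.27777778 m/s, so 30 kmh = 30 * 0.27777778 = 8.3333333 m/s. Sum: 20.653248 + 8.3333333 = 28.986581 m/s. Result: 28.986581 m/s ≈ 28.99 m/s (4 s.f.).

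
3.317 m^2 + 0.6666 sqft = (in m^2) 3.317 m^2 is already in m^2. 1 sqft = 0.09290304 m^2, so 0.6666 sqft = 0.6666 * 0.09290304 = 0.061929166 m^2. Sum: 3.317 + 0.061929166 = 3.3789292 m^2. Result: 3.3789292 m^2 ≈ 3.379 m^2 (4 s.f.). Final answer: 3.379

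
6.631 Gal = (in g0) 1 Gal = 0.01 m/s^2, so 6.631 Gal = 6.631 * 0.01 = 0.06631 m/s^2. 1 g0 = 9.80665 m/s^2, so 0.06631 m/s^2 = 0.06631 / 9.80665 = 0.0067617382 g0 ≈ 0.006762 g0 (4 s.f.). Final answer: 0.006762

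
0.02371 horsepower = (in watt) 17.68. Check: 1 horsepower = 745.69987 W, so 0.02371 horsepower = 0.02371 * 745.69987 = 17.680544 W. 17.680544 W = 17.680544 watt ≈ 17.68 watt (4 s.f.).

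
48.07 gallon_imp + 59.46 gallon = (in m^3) 0.4436. Check: 1 gallon_imp = 0.00454609 m^3, so 48.07 gallon_imp = 48.07 * 0.00454609 = 0.21853055 m^3. 1 gallon = 0.0037854118 m^3, so 59.46 gallon = 59.46 * 0.0037854118 = 0.22508058 m^3. Sum: 0.21853055 + 0.22508058 = 0.44361113 m^3. Result: 0.44361113 m^3 ≈ 0.4436 m^3 (4 s.f.).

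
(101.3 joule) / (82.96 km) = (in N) 101.3 joule = 101.3 J. 1 km = 1000 m, so 82.96 km = 82.96 * 1000 = 82960 m. Combine: 101.3 J / 82960 m = 0.0012210704 N. Result: 0.0012210704 N ≈ 0.001221 N (4 s.f.). Final answer: 0.001221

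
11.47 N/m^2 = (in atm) 0.0001132. Check: 11.47 N/m^2 = 11.47 Pa. 1 atm = 101325 Pa, so 11.47 Pa = 11.47 / 101325 = 0.0001132001 atm ≈ 0.0001132 atm (4 s.f.).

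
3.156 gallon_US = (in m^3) 1 gallon_US = 0.0037854118 m^3, so 3.156 gallon_US = 3.156 * 0.0037854118 = 0.01194676 m^3. Result: 0.01194676 m^3 ≈ 0.01195 m^3 (4 s.f.). Final answer: 0.01195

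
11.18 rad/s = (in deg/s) 1 deg/s = 0.017453293 rad/s, so 11.18 rad/s = 11.18 / 0.017453293 = 640.56681 deg/s ≈ 640.6 deg/s (4 s.f.). Final answer: 640.6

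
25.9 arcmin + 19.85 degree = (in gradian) 22.54. Check: 1 arcmin = 0.00029088821 rad, so 25.9 arcmin = 25.9 * 0.00029088821 = 0.0075340046 rad. 1 degree = 0.017453293 rad, so 19.85 degree = 19.85 * 0.017453293 = 0.34644786 rad. Sum: 0.0075340046 + 0.34644786 = 0.35398186 rad. 1 gradian = 0.015707963 rad, so 0.35398186 rad = 0.35398186 / 0.015707963 = 22.535185 gradian ≈ 22.54 gradian (4 s.f.).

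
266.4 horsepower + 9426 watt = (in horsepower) 279. Check: 1 horsepower = 745.69987 W, so 266.4 horsepower = 266.4 * 745.69987 = 198654.45 W. 9426 watt = 9426 W. Sum: 198654.45 + 9426 = 208080.45 W. 1 horsepower = 745.69987 W, so 208080.45 W = 208080.45 / 745.69987 = 279.04047 horsepower ≈ 279 horsepower (4 s.f.).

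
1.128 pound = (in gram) 1 pound = 0.45359237 kg, so 1.128 pound = 1.128 * 0.45359237 = 0.51165219 kg. 1 gram = 0.001 kg, so 0.51165219 kg = 0.51165219 / 0.001 = 511.65219 gram ≈ 511.7 gram (4 s.f.). Final answer: 511.7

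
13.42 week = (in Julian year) 0.2572. Check: 1 week = 604800 s, so 13.42 week = 13.42 * 604800 = 8116416 s. 1 Julian year = 31557600 s, so 8116416 s = 8116416 / 31557600 = 0.2571937 Julian year ≈ 0.2572 Julian year (4 s.f.).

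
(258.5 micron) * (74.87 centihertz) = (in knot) 1 micron = 1e-06 m, so 258.5 micron = 258.5 * 1e-06 = 0.0002585 m. 1 centihertz = 0.01 Hz, so 74.87 centihertz = 74.87 * 0.01 = 0.7487 Hz. Combine: 0.0002585 m * 0.7487 Hz = 0.00019353895 m/s. 1 knot = 0.51444444 m/s, so 0.00019353895 m/s = 0.00019353895 / 0.51444444 = 0.00037620962 knot ≈ 0.0003762 knot (4 s.f.). Final answer: 0.0003762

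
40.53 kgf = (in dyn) 1 kgf = 9.80665 N, so 40.53 kgf = 40.53 * 9.80665 = 397.46352 N. 1 dyn = 1e-05 N, so 397.46352 N = 397.46352 / 1e-05 = 39746352 dyn ≈ 3.975e+07 dyn (4 s.f.). Final answer: 3.975e+07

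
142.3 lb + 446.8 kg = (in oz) 1.804e+04. Check: 1 lb = 0.45359237 kg, so 142.3 lb = 142.3 * 0.45359237 = 64.546194 kg. 446.8 kg is already in kg. Sum: 64.546194 + 446.8 = 511.34619 kg. 1 oz = 0.028349523 kg, so 511.34619 kg = 511.34619 / 0.028349523 = 18037.206 oz ≈ 1.804e+04 oz (4 s.f.).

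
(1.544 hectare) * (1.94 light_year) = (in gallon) 1 hectare = 10000 m^2, so 1.544 hectare = 1.544 * 10000 = 15440 m^2. 1 light_year = 9.4607305e+15 m, so 1.94 light_year = 1.94 * 9.4607305e+15 = 1.8353817e+16 m. Combine: 15440 m^2 * 1.8353817e+16 m = 2.8338294e+20 m^3. 1 gallon = 0.0037854118 m^3, so 2.8338294e+20 m^3 = 2.8338294e+20 / 0.0037854118 = 7.4861852e+22 gallon ≈ 7.486e+22 gallon (4 s.f.). Final answer: 7.486e+22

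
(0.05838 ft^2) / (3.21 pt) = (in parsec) 1 ft^2 = 0.09290304 m^2, so 0.05838 ft^2 = 0.05838 * 0.09290304 = 0.0054236795 m^2. 1 pt = 0.00035277778 m, so 3.21 pt = 3.21 * 0.00035277778 = 0.0011324167 m. Combine: 0.0054236795 m^2 / 0.0011324167 m = 4.7894734 m. 1 parsec = 3.0856776e+16 m, so 4.7894734 m = 4.7894734 / 3.0856776e+16 = 1.5521626e-16 parsec ≈ 1.552e-16 parsec (4 s.f.). Final answer: 1.552e-16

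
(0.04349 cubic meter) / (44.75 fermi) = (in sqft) 0.04349 cubic meter = 0.04349 m^3. 1 fermi = 1e-15 m, so 44.75 fermi = 44.75 * 1e-15 = 4.475e-14 m. Combine: 0.04349 m^3 / 4.475e-14 m = 9.7184358e+11 m^2. 1 sqft = 0.09290304 m^2, so 9.7184358e+11 m^2 = 9.7184358e+11 / 0.09290304 = 1.0460837e+13 sqft ≈ 1.046e+13 sqft (4 s.f.). Final answer: 1.046e+13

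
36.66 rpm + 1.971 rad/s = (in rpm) 1 rpm = 0.10471976 rad/s, so 36.66 rpm = 36.66 * 0.10471976 = 3.8390262 rad/s. 1.971 rad/s is already in rad/s. Sum: 3.8390262 + 1.971 = 5.8100262 rad/s. 1 rpm = 0.10471976 rad/s, so 5.8100262 rad/s = 5.8100262 / 0.10471976 = 55.481664 rpm ≈ 55.48 rpm (4 s.f.). Final answer: 55.48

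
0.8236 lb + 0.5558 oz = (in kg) 1 lb = 0.45359237 kg, so 0.8236 lb = 0.8236 * 0.45359237 = 0.37357868 kg. 1 oz = 0.028349523 kg, so 0.5558 oz = 0.5558 * 0.028349523 = 0.015756665 kg. Sum: 0.37357868 + 0.015756665 = 0.38933534 kg. Result: 0.38933534 kg ≈ 0.3893 kg (4 s.f.). Final answer: 0.3893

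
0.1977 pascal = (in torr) 0.001483. Check: 0.1977 pascal = 0.1977 Pa. 1 torr = 133.32237 Pa, so 0.1977 Pa = 0.1977 / 133.32237 = 0.0014828719 torr ≈ 0.001483 torr (4 s.f.).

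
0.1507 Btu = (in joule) 159. Check: 1 Btu = 1055.0559 J, so 0.1507 Btu = 0.1507 * 1055.0559 = 158.99692 J. 158.99692 J = 158.99692 joule ≈ 159 joule (4 s.f.).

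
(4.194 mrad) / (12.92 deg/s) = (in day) 1 mrad = 0.001 rad, so 4.194 mrad = 4.194 * 0.001 = 0.004194 rad. 1 deg/s = 0.017453293 rad/s, so 12.92 deg/s = 12.92 * 0.017453293 = 0.22549654 rad/s. Combine: 0.004194 rad / 0.22549654 rad/s = 0.018598955 s. 1 day = 86400 s, so 0.018598955 s = 0.018598955 / 86400 = 2.1526568e-07 day ≈ 2.153e-07 day (4 s.f.). Final answer: 2.153e-07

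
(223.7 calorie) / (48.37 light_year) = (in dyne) 2.045e-10. Check: 1 calorie = 4.184 J, so 223.7 calorie = 223.7 * 4.184 = 935.9608 J. 1 light_year = 9.4607305e+15 m, so 48.37 light_year = 48.37 * 9.4607305e+15 = 4.5761553e+17 m. Combine: 935.9608 J / 4.5761553e+17 m = 2.0452995e-15 N. 1 dyne = 1e-05 N, so 2.0452995e-15 N = 2.0452995e-15 / 1e-05 = 2.0452995e-10 dyne ≈ 2.045e-10 dyne (4 s.f.).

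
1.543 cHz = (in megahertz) 1 cHz = 0.01 Hz, so 1.543 cHz = 1.543 * 0.01 = 0.01543 Hz. 1 megahertz = 1000000 Hz, so 0.01543 Hz = 0.01543 / 1000000 = 1.543e-08 megahertz. Final answer: 1.543e-08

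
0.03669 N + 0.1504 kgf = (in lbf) 0.3398. Check: 0.03669 N is already in N. 1 kgf = 9.80665 N, so 0.1504 kgf = 0.1504 * 9.80665 = 1.4749202 N. Sum: 0.03669 + 1.4749202 = 1.5116102 N. 1 lbf = 4.4482216 N, so 1.5116102 N = 1.5116102 / 4.4482216 = 0.33982348 lbf ≈ 0.3398 lbf (4 s.f.).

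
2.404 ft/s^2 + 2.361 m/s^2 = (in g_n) 0.3155. Check: 1 ft/s^2 = 0.3048 m/s^2, so 2.404 ft/s^2 = 2.404 * 0.3048 = 0.7327392 m/s^2. 2.361 m/s^2 is already in m/s^2. Sum: 0.7327392 + 2.361 = 3.0937392 m/s^2. 1 g_n = 9.80665 m/s^2, so 3.0937392 m/s^2 = 3.0937392 / 9.80665 = 0.3154736 g_n ≈ 0.3155 g_n (4 s.f.).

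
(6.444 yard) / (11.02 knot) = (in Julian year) 3.294e-08. Check: 1 yard = 0.9144 m, so 6.444 yard = 6.444 * 0.9144 = 5.8923936 m. 1 knot = 0.51444444 m/s, so 11.02 knot = 11.02 * 0.51444444 = 5.6691778 m/s. Combine: 5.8923936 m / 5.6691778 m/s = 1.0393736 s. 1 Julian year = 31557600 s, so 1.0393736 s = 1.0393736 / 31557600 = 3.2935761e-08 Julian year ≈ 3.294e-08 Julian year (4 s.f.).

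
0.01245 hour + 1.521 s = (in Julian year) 1.468e-06. Check: 1 hour = 3600 s, so 0.01245 hour = 0.01245 * 3600 = 44.82 s. 1.521 s is already in s. Sum: 44.82 + 1.521 = 46.341 s. 1 Julian year = 31557600 s, so 46.341 s = 46.341 / 31557600 = 1.4684577e-06 Julian year ≈ 1.468e-06 Julian year (4 s.f.).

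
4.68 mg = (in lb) 1.032e-05. Check: 1 mg = 1e-06 kg, so 4.68 mg = 4.68 * 1e-06 = 4.68e-06 kg. 1 lb = 0.45359237 kg, so 4.68e-06 kg = 4.68e-06 / 0.45359237 = 1.0317634e-05 lb ≈ 1.032e-05 lb (4 s.f.).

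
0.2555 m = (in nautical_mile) 1 nautical_mile = 1852 m, so 0.2555 m = 0.2555 / 1852 = 0.00013795896 nautical_mile ≈ 0.000138 nautical_mile (4 s.f.). Final answer: 0.000138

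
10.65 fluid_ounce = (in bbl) 0.001981. Check: 1 fluid_ounce = 2.957353e-05 m^3, so 10.65 fluid_ounce = 10.65 * 2.957353e-05 = 0.00031495809 m^3. 1 bbl = 0.15898729 m^3, so 0.00031495809 m^3 = 0.00031495809 / 0.15898729 = 0.0019810268 bbl ≈ 0.001981 bbl (4 s.f.).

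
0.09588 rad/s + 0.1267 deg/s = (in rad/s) 0.09588 rad/s is already in rad/s. 1 deg/s = 0.017453293 rad/s, so 0.1267 deg/s = 0.1267 * 0.017453293 = 0.0022113322 rad/s. Sum: 0.09588 + 0.0022113322 = 0.098091332 rad/s. Result: 0.098091332 rad/s ≈ 0.09809 rad/s (4 s.f.). Final answer: 0.09809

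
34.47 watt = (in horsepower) 0.04623. Check: 34.47 watt = 34.47 W. 1 horsepower = 745.69987 W, so 34.47 W = 34.47 / 745.69987 = 0.046225031 horsepower ≈ 0.04623 horsepower (4 s.f.).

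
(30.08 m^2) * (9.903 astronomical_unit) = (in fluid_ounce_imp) 30.08 m^2 is already in m^2. 1 astronomical_unit = 1.4959787e+11 m, so 9.903 astronomical_unit = 9.903 * 1.4959787e+11 = 1.4814677e+12 m. Combine: 30.08 m^2 * 1.4814677e+12 m = 4.4562549e+13 m^3. 1 fluid_ounce_imp = 2.8413063e-05 m^3, so 4.4562549e+13 m^3 = 4.4562549e+13 / 2.8413063e-05 = 1.5683825e+18 fluid_ounce_imp ≈ 1.568e+18 fluid_ounce_imp (4 s.f.). Final answer: 1.568e+18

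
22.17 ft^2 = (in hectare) 0.000206. Check: 1 ft^2 = 0.09290304 m^2, so 22.17 ft^2 = 22.17 * 0.09290304 = 2.0596604 m^2. 1 hectare = 10000 m^2, so 2.0596604 m^2 = 2.0596604 / 10000 = 0.00020596604 hectare ≈ 0.000206 hectare (4 s.f.).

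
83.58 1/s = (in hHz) 0.8358. Check: 83.58 1/s = 83.58 Hz. 1 hHz = 100 Hz, so 83.58 Hz = 83.58 / 100 = 0.8358 hHz.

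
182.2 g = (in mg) 1 g = 0.001 kg, so 182.2 g = 182.2 * 0.001 = 0.1822 kg. 1 mg = 1e-06 kg, so 0.1822 kg = 0.1822 / 1e-06 = 182200 mg ≈ 1.822e+05 mg (4 s.f.). Final answer: 1.822e+05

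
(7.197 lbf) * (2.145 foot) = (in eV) 1 lbf = 4.4482216 N, so 7.197 lbf = 7.197 * 4.4482216 = 32.013851 N. 1 foot = 0.3048 m, so 2.145 foot = 2.145 * 0.3048 = 0.653796 m. Combine: 32.013851 N * 0.653796 m = 20.930528 J. 1 eV = 1.6021766e-19 J, so 20.930528 J = 20.930528 / 1.6021766e-19 = 1.3063808e+20 eV ≈ 1.306e+20 eV (4 s.f.). Final answer: 1.306e+20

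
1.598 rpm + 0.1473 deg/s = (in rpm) 1.623. Check: 1 rpm = 0.10471976 rad/s, so 1.598 rpm = 1.598 * 0.10471976 = 0.16734217 rad/s. 1 deg/s = 0.017453293 rad/s, so 0.1473 deg/s = 0.1473 * 0.017453293 = 0.00257087 rad/s. Sum: 0.16734217 + 0.00257087 = 0.16991304 rad/s. 1 rpm = 0.10471976 rad/s, so 0.16991304 rad/s = 0.16991304 / 0.10471976 = 1.62255 rpm ≈ 1.623 rpm (4 s.f.).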